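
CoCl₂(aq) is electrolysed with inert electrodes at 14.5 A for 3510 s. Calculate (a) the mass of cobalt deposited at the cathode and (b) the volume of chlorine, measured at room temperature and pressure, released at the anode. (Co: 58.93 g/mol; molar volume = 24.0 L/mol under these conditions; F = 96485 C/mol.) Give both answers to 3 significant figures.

15.5 g Co; 6.33 L Cl₂

Q = 14.5 × 3510 = 50900 C; n(e⁻) = 50900 / 96485 = 0.5275 mol
Cathode: Co²⁺ + 2e⁻ → Co → n(Co) = 0.5275/2 = 0.2638 mol → 15.5 g
Anode: 2Cl⁻ → Cl₂ + 2e⁻ → n(Cl₂) = 0.5275/2 = 0.2638 mol → 6.33 L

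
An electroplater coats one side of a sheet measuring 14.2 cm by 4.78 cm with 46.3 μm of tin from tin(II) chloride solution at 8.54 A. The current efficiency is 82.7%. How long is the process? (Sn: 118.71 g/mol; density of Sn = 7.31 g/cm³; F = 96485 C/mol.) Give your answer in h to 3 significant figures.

Plated area = 14.2 × 4.78 = 67.88 cm²
Volume = 67.88 × 46.3×10⁻⁴ cm = 0.3143 cm³
m(Sn) = 0.3143 × 7.31 = 2.298 g
n(Sn) = 2.298 / 118.71 = 0.01936 mol; n(e⁻) = 2 × 0.01936 = 0.03872 mol
Q = 0.03872 × 96485 / 0.827 = 4517 C
t = 4517 / 8.54 = 528.9 s = 0.147 h

0.147 h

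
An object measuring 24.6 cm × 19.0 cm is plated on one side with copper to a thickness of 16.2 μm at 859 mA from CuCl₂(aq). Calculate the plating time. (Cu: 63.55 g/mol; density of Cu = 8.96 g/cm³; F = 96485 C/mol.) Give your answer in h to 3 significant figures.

Plated area = 24.6 × 19.0 = 467.4 cm²
Volume = 467.4 × 16.2×10⁻⁴ cm = 0.7572 cm³
m(Cu) = 0.7572 × 8.96 = 6.785 g
n(Cu) = 6.785 / 63.55 = 0.1068 mol; n(e⁻) = 2 × 0.1068 = 0.2136 mol
Q = 0.2136 × 96485 = 20610 C
t = 20610 / 0.859 = 23990 s = 6.66 h

6.66 h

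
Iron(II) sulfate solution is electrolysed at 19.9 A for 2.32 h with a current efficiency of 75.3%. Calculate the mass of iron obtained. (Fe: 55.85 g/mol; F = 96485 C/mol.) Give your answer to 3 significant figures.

36.2 g

Q = 19.9 × 8352 = 1.662×10^5 C
n(e⁻) = 1.662×10^5 / 96485 = 1.723 mol
Fe²⁺ + 2e⁻ → Fe, so theoretical m(Fe) = 0.8615 × 55.85 = 48.11 g
Actual mass = 75.3% × 48.11 = 36.2 g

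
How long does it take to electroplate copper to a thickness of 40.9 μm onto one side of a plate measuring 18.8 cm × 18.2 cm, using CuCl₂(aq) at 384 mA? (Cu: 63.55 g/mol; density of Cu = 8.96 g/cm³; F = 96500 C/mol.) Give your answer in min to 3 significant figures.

1650 min

Plated area = 18.8 × 18.2 = 342.2 cm²
Volume = 342.2 × 40.9×10⁻⁴ cm = 1.400 cm³
m(Cu) = 1.400 × 8.96 = 12.54 g
n(Cu) = 12.54 / 63.55 = 0.1973 mol; n(e⁻) = 2 × 0.1973 = 0.3946 mol
Q = 0.3946 × 96500 = 38080 C
t = 38080 / 0.384 = 99170 s = 1650 min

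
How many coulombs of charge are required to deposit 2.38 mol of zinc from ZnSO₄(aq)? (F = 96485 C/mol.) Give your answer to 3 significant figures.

Zn²⁺ + 2e⁻ → Zn, so n(e⁻) = 2 × 2.38 = 4.760 mol
Q = 4.760 × 96485 = 4.593×10^5 C

4.59×10^5 C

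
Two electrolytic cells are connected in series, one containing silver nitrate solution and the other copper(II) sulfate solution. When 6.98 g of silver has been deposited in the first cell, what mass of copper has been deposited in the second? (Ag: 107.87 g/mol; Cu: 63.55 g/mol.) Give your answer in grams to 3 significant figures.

2.06 g

n(Ag) = 6.98 / 107.87 = 0.06471 mol
Ag⁺ + e⁻ → Ag, so n(e⁻) = 0.06471 mol
In series, the same 0.06471 mol of electrons flows through the second cell.
Cu²⁺ + 2e⁻ → Cu, so n(Cu) = 0.06471 / 2 = 0.03236 mol
m(Cu) = 0.03236 × 63.55 = 2.06 g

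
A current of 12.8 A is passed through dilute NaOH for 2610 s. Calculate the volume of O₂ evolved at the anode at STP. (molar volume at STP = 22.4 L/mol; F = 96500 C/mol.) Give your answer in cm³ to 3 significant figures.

Q = It = 12.8 × 2610 = 33410 C
n(e⁻) = 33410 / 96500 = 0.3462 mol
2H₂O → O₂ + 4H⁺ + 4e⁻, so n(O₂) = 0.3462 / 4 = 0.08655 mol
V = 0.08655 × 22.4 = 1.939 L
= 1940 cm³

1940 cm³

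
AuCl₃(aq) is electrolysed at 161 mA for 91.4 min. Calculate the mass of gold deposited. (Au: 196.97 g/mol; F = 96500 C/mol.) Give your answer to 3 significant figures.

0.601 g

Q = It = 0.161 × 5484 = 882.9 C
n(e⁻) = 882.9 / 96500 = 0.009149 mol
Au³⁺ + 3e⁻ → Au, so n(Au) = 0.009149 / 3 = 0.003050 mol
m = 0.003050 × 196.97 = 0.601 g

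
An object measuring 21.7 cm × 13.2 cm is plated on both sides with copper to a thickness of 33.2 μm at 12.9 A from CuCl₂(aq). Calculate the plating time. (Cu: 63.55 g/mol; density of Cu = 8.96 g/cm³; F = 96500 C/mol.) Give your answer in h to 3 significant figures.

Plated area = 2 × 21.7 × 13.2 = 572.9 cm²
Volume = 572.9 × 33.2×10⁻⁴ cm = 1.902 cm³
m(Cu) = 1.902 × 8.96 = 17.04 g
n(Cu) = 17.04 / 63.55 = 0.2681 mol; n(e⁻) = 2 × 0.2681 = 0.5362 mol
Q = 0.5362 × 96500 = 51740 C
t = 51740 / 12.9 = 4011 s = 1.11 h

1.11 h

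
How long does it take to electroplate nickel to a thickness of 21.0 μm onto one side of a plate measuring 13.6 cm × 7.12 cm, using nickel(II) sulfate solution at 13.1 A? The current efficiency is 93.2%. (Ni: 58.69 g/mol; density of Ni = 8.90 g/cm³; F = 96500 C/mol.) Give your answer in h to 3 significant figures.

Plated area = 13.6 × 7.12 = 96.83 cm²
Volume = 96.83 × 21.0×10⁻⁴ cm = 0.2033 cm³
m(Ni) = 0.2033 × 8.90 = 1.809 g
n(Ni) = 1.809 / 58.69 = 0.03082 mol; n(e⁻) = 2 × 0.03082 = 0.06164 mol
Q = 0.06164 × 96500 / 0.932 = 6382 C
t = 6382 / 13.1 = 487.2 s = 0.135 h

0.135 h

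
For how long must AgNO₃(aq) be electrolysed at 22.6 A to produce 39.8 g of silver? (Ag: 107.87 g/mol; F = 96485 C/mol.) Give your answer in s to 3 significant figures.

n(Ag) = 39.8 / 107.87 = 0.3690 mol
Ag⁺ + e⁻ → Ag, so n(e⁻) = 0.3690 mol
Q = 0.3690 × 96485 = 35600 C
t = Q / I = 35600 / 22.6 = 1575 s

1580 s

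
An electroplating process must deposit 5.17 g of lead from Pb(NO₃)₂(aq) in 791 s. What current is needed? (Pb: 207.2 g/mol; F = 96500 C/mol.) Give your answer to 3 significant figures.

6.09 A

n(Pb) = 5.17 / 207.2 = 0.02495 mol
Pb²⁺ + 2e⁻ → Pb, so n(e⁻) = 2 × 0.02495 = 0.04990 mol
Q = 0.04990 × 96500 = 4815 C
I = Q / t = 4815 / 791 s = 6.09 A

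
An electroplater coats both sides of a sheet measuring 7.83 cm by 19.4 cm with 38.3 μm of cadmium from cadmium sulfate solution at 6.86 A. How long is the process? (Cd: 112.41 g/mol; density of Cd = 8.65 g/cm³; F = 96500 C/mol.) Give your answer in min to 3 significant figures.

42.0 min

Plated area = 2 × 7.83 × 19.4 = 303.8 cm²
Volume = 303.8 × 38.3×10⁻⁴ cm = 1.164 cm³
m(Cd) = 1.164 × 8.65 = 10.07 g
n(Cd) = 10.07 / 112.41 = 0.08958 mol; n(e⁻) = 2 × 0.08958 = 0.1792 mol
Q = 0.1792 × 96500 = 17290 C
t = 17290 / 6.86 = 2520 s = 42.0 min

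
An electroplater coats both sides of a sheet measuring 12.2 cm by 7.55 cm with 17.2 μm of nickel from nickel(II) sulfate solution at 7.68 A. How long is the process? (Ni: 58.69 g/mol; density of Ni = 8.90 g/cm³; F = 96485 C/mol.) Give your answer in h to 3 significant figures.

0.335 h

Plated area = 2 × 12.2 × 7.55 = 184.2 cm²
Volume = 184.2 × 17.2×10⁻⁴ cm = 0.3168 cm³
m(Ni) = 0.3168 × 8.90 = 2.820 g
n(Ni) = 2.820 / 58.69 = 0.04805 mol; n(e⁻) = 2 × 0.04805 = 0.09610 mol
Q = 0.09610 × 96485 = 9272 C
t = 9272 / 7.68 = 1207 s = 0.335 h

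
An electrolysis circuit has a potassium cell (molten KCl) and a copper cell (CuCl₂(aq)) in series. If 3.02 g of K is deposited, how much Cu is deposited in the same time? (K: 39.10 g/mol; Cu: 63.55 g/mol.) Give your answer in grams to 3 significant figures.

2.45 g

n(K) = 3.02 / 39.10 = 0.07724 mol
K⁺ + e⁻ → K, so n(e⁻) = 0.07724 mol
The cells are in series, so the same charge (and hence the same n(e⁻) = 0.07724 mol) passes through both.
Cu²⁺ + 2e⁻ → Cu, so n(Cu) = 0.07724 / 2 = 0.03862 mol
m(Cu) = 0.03862 × 63.55 = 2.45 g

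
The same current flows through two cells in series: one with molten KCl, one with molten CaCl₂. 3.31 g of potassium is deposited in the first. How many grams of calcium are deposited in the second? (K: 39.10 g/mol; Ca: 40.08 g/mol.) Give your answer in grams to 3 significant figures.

1.70 g

n(K) = 3.31 / 39.10 = 0.08465 mol
K⁺ + e⁻ → K, so n(e⁻) = 0.08465 mol
The cells are in series, so the same charge (and hence the same n(e⁻) = 0.08465 mol) passes through both.
Ca²⁺ + 2e⁻ → Ca, so n(Ca) = 0.08465 / 2 = 0.04233 mol
m(Ca) = 0.04233 × 40.08 = 1.70 g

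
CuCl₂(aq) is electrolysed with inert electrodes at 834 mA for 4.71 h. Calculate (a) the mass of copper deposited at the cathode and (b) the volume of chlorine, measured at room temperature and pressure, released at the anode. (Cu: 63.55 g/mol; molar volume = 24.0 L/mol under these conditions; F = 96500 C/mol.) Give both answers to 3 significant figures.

4.66 g Cu; 1.76 L Cl₂

Q = 0.834 × 16956 = 14140 C; n(e⁻) = 14140 / 96500 = 0.1465 mol
Cathode: Cu²⁺ + 2e⁻ → Cu → n(Cu) = 0.1465/2 = 0.07325 mol → 4.66 g
Anode: 2Cl⁻ → Cl₂ + 2e⁻ → n(Cl₂) = 0.1465/2 = 0.07325 mol → 1.76 L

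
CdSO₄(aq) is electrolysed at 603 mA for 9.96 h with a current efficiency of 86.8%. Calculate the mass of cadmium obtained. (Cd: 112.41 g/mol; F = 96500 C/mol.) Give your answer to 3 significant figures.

Q = 0.603 × 35856 = 21620 C
n(e⁻) = 21620 / 96500 = 0.2240 mol
Cd²⁺ + 2e⁻ → Cd, so theoretical m(Cd) = 0.1120 × 112.41 = 12.59 g
Actual mass = 86.8% × 12.59 = 10.9 g

10.9 g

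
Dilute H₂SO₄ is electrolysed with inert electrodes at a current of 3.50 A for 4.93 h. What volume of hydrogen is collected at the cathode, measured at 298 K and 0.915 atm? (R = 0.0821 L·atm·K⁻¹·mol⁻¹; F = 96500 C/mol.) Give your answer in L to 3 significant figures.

Q = It = 3.50 × 17748 = 62120 C
n(e⁻) = 62120 / 96500 = 0.6437 mol
2H⁺ + 2e⁻ → H₂, so n(H₂) = 0.6437 / 2 = 0.3219 mol
V = nRT/P = 0.3219 × 0.0821 × 298 / 0.915 = 8.607 L

8.61 L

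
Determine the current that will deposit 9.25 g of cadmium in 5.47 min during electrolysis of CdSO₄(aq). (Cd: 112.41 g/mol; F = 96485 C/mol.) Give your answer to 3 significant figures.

48.4 A

n(Cd) = 9.25 / 112.41 = 0.08229 mol
Cd²⁺ + 2e⁻ → Cd, so n(e⁻) = 2 × 0.08229 = 0.1646 mol
Q = 0.1646 × 96485 = 15880 C
I = Q / t = 15880 / 328.2 s = 48.4 A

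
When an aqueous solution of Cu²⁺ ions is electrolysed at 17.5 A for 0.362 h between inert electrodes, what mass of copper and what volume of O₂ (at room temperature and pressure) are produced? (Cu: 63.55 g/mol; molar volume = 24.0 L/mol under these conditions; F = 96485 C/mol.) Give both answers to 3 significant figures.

Q = 17.5 × 1303.2 = 22810 C; n(e⁻) = 22810 / 96485 = 0.2364 mol
Cathode: Cu²⁺ + 2e⁻ → Cu → n(Cu) = 0.2364/2 = 0.1182 mol → 7.51 g
Anode: 2H₂O → O₂ + 4H⁺ + 4e⁻ → n(O₂) = 0.2364/4 = 0.05910 mol → 1.42 L

7.51 g Cu; 1.42 L O₂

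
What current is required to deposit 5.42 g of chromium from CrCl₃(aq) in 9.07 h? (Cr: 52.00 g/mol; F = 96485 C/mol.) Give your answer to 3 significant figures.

0.924 A

n(Cr) = 5.42 / 52.00 = 0.1042 mol
Cr³⁺ + 3e⁻ → Cr, so n(e⁻) = 3 × 0.1042 = 0.3126 mol
Q = 0.3126 × 96485 = 30160 C
I = Q / t = 30160 / 32652 s = 0.924 A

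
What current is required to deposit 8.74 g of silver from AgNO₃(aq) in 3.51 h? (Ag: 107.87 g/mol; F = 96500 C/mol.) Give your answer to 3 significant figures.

0.619 A

n(Ag) = 8.74 / 107.87 = 0.08102 mol
Ag⁺ + e⁻ → Ag, so n(e⁻) = 0.08102 mol
Q = 0.08102 × 96500 = 7818 C
I = Q / t = 7818 / 12636 s = 0.619 A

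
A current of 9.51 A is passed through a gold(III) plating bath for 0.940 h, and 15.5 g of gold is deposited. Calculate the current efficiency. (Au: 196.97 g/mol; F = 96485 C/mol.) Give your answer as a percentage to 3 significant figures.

70.8%

Q = 9.51 × 3384 = 32180 C
n(e⁻) = 32180 / 96485 = 0.3335 mol
Au³⁺ + 3e⁻ → Au, so theoretical n(Au) = 0.1112 mol → 21.90 g
Efficiency = 15.5 / 21.90 = 0.7078 = 70.8%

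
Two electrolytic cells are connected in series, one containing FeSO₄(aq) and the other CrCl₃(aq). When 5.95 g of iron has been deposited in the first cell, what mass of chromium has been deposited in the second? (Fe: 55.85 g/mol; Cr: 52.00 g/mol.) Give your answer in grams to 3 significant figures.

n(Fe) = 5.95 / 55.85 = 0.1065 mol
Fe²⁺ + 2e⁻ → Fe, so n(e⁻) = 2 × 0.1065 = 0.2130 mol
In series, the same 0.2130 mol of electrons flows through the second cell.
Cr³⁺ + 3e⁻ → Cr, so n(Cr) = 0.2130 / 3 = 0.07100 mol
m(Cr) = 0.07100 × 52.00 = 3.69 g

3.69 g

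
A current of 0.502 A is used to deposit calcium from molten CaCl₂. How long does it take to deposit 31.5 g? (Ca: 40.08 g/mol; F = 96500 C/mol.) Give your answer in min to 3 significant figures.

n(Ca) = 31.5 / 40.08 = 0.7859 mol
Ca²⁺ + 2e⁻ → Ca, so n(e⁻) = 2 × 0.7859 = 1.572 mol
Q = 1.572 × 96500 = 1.517×10^5 C
t = Q / I = 1.517×10^5 / 0.502 = 3.022×10^5 s = 5040 min

5040 min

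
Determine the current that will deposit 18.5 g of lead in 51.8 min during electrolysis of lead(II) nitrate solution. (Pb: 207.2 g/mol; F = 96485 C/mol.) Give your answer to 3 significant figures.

n(Pb) = 18.5 / 207.2 = 0.08929 mol
Pb²⁺ + 2e⁻ → Pb, so n(e⁻) = 2 × 0.08929 = 0.1786 mol
Q = 0.1786 × 96485 = 17230 C
I = Q / t = 17230 / 3108 s = 5.54 A

5.54 A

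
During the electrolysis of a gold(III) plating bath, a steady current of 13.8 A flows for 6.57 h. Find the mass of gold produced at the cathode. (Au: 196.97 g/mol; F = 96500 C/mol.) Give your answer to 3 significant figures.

Q = 13.8 A × 23652 s = 3.264×10^5 C
Moles of electrons = 3.264×10^5 / 96500 = 3.382 mol
Au³⁺ + 3e⁻ → Au, so n(Au) = 3.382 / 3 = 1.127 mol
m = 1.127 × 196.97 = 222 g

222 g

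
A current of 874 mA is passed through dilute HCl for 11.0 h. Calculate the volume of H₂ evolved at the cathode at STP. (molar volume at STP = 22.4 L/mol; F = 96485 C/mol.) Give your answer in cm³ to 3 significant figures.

4020 cm³

Charge passed = 0.874 × 39600 = 34610 C
n(e⁻) = 34610 / 96485 = 0.3587 mol
2H⁺ + 2e⁻ → H₂, so n(H₂) = 0.3587 / 2 = 0.1794 mol
V = 0.1794 × 22.4 = 4.019 L
= 4020 cm³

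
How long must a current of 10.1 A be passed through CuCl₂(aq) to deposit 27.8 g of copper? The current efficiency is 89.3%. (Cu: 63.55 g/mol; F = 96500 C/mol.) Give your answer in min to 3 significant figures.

n(Cu) = 27.8 / 63.55 = 0.4375 mol
Cu²⁺ + 2e⁻ → Cu, so n(e⁻) = 2 × 0.4375 = 0.8750 mol
Q = 0.8750 × 96500 / 0.893 = 94550 C
t = Q / I = 94550 / 10.1 = 9361 s = 156 min

156 min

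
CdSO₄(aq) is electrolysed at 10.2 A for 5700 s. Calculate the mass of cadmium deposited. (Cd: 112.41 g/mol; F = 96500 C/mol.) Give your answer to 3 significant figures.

Charge passed = 10.2 × 5700 = 58140 C
n(e⁻) = 58140 / 96500 = 0.6025 mol
Cd²⁺ + 2e⁻ → Cd, so n(Cd) = 0.6025 / 2 = 0.3013 mol
m = 0.3013 × 112.41 = 33.9 g

33.9 g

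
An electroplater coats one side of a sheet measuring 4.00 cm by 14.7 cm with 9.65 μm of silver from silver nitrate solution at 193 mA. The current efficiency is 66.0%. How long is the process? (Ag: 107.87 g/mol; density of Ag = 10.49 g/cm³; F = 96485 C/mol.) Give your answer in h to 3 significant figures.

1.16 h

Plated area = 4.00 × 14.7 = 58.80 cm²
Volume = 58.80 × 9.65×10⁻⁴ cm = 0.05674 cm³
m(Ag) = 0.05674 × 10.49 = 0.5952 g
n(Ag) = 0.5952 / 107.87 = 0.005518 mol; n(e⁻) = 0.005518 mol
Q = 0.005518 × 96485 / 0.660 = 806.7 C
t = 806.7 / 0.193 = 4180 s = 1.16 h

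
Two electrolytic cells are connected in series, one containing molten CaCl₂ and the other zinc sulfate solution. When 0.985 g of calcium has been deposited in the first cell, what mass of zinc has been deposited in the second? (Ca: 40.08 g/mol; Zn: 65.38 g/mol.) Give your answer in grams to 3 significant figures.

1.61 g

n(Ca) = 0.985 / 40.08 = 0.02458 mol
Ca²⁺ + 2e⁻ → Ca, so n(e⁻) = 2 × 0.02458 = 0.04916 mol
Since the cells are in series, n(e⁻) in the Zn cell is also 0.04916 mol.
Zn²⁺ + 2e⁻ → Zn, so n(Zn) = 0.04916 / 2 = 0.02458 mol
m(Zn) = 0.02458 × 65.38 = 1.61 g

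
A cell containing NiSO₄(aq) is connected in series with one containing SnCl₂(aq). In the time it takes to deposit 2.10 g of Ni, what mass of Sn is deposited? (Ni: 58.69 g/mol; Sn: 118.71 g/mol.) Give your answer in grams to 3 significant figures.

n(Ni) = 2.10 / 58.69 = 0.03578 mol
Ni²⁺ + 2e⁻ → Ni, so n(e⁻) = 2 × 0.03578 = 0.07156 mol
In series, the same 0.07156 mol of electrons flows through the second cell.
Sn²⁺ + 2e⁻ → Sn, so n(Sn) = 0.07156 / 2 = 0.03578 mol
m(Sn) = 0.03578 × 118.71 = 4.25 g

4.25 g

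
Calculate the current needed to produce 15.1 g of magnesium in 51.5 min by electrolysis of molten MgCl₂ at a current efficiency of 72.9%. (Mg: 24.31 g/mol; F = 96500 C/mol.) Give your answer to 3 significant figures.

n(Mg) = 15.1 / 24.31 = 0.6211 mol
Mg²⁺ + 2e⁻ → Mg, so n(e⁻) = 2 × 0.6211 = 1.242 mol
Q = 1.242 × 96500 / 0.729 = 1.644×10^5 C
I = Q / t = 1.644×10^5 / 3090 s = 53.2 A

53.2 A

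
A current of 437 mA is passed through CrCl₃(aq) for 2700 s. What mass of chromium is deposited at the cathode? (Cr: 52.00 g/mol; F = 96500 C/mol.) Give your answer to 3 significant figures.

0.212 g

Charge passed = 0.437 × 2700 = 1180 C
Moles of electrons = 1180 / 96500 = 0.01223 mol
Cr³⁺ + 3e⁻ → Cr, so n(Cr) = 0.01223 / 3 = 0.004077 mol
m = 0.004077 × 52.00 = 0.212 g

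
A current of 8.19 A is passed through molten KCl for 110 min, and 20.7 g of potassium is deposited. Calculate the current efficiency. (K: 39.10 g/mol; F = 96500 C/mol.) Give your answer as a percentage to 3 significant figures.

Q = 8.19 × 6600 = 54050 C
n(e⁻) = 54050 / 96500 = 0.5601 mol
K⁺ + e⁻ → K, so theoretical n(K) = 0.5601 mol → 21.90 g
Efficiency = 20.7 / 21.90 = 0.9452 = 94.5%

94.5%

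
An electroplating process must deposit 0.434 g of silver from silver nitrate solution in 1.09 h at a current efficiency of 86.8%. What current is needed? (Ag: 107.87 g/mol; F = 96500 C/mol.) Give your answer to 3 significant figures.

n(Ag) = 0.434 / 107.87 = 0.004023 mol
Ag⁺ + e⁻ → Ag, so n(e⁻) = 0.004023 mol
Q = 0.004023 × 96500 / 0.868 = 447.3 C
I = Q / t = 447.3 / 3924 s = 0.114 A

0.114 A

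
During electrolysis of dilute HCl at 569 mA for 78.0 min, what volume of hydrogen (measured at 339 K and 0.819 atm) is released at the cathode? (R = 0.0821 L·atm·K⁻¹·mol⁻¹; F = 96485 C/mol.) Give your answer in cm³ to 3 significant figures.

Charge passed = 0.569 × 4680 = 2663 C
n(e⁻) = 2663 / 96485 = 0.02760 mol
2H⁺ + 2e⁻ → H₂, so n(H₂) = 0.02760 / 2 = 0.01380 mol
V = nRT/P = 0.01380 × 0.0821 × 339 / 0.819 = 0.4690 L
= 469 cm³

469 cm³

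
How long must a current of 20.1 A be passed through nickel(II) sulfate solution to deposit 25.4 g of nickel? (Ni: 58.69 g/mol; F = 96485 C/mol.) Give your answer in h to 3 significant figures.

1.15 h

n(Ni) = 25.4 / 58.69 = 0.4328 mol
Ni²⁺ + 2e⁻ → Ni, so n(e⁻) = 2 × 0.4328 = 0.8656 mol
Q = 0.8656 × 96485 = 83520 C
t = Q / I = 83520 / 20.1 = 4155 s = 1.15 h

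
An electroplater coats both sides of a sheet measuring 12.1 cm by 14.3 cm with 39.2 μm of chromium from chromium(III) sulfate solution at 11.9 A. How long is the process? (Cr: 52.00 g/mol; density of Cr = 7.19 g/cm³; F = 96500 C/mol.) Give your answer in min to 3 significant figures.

76.1 min

Plated area = 2 × 12.1 × 14.3 = 346.1 cm²
Volume = 346.1 × 39.2×10⁻⁴ cm = 1.357 cm³
m(Cr) = 1.357 × 7.19 = 9.757 g
n(Cr) = 9.757 / 52.00 = 0.1876 mol; n(e⁻) = 3 × 0.1876 = 0.5628 mol
Q = 0.5628 × 96500 = 54310 C
t = 54310 / 11.9 = 4564 s = 76.1 min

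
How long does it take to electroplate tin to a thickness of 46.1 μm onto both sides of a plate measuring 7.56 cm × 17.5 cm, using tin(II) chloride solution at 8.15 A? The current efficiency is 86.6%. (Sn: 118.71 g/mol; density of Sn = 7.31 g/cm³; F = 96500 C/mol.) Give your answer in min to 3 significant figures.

34.2 min

Plated area = 2 × 7.56 × 17.5 = 264.6 cm²
Volume = 264.6 × 46.1×10⁻⁴ cm = 1.220 cm³
m(Sn) = 1.220 × 7.31 = 8.918 g
n(Sn) = 8.918 / 118.71 = 0.07512 mol; n(e⁻) = 2 × 0.07512 = 0.1502 mol
Q = 0.1502 × 96500 / 0.866 = 16740 C
t = 16740 / 8.15 = 2054 s = 34.2 min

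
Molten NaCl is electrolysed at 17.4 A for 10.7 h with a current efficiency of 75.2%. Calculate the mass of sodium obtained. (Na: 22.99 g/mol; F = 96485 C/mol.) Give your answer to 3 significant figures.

Q = 17.4 × 38520 = 6.702×10^5 C
n(e⁻) = 6.702×10^5 / 96485 = 6.946 mol
Na⁺ + e⁻ → Na, so theoretical m(Na) = 6.946 × 22.99 = 159.7 g
Actual mass = 75.2% × 159.7 = 120 g

120 g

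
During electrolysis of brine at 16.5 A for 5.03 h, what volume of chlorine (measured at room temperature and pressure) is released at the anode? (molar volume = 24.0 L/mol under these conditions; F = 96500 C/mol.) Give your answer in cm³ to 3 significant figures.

Q = 16.5 A × 18108 s = 2.988×10^5 C
n(e⁻) = 2.988×10^5 / 96500 = 3.096 mol
2Cl⁻ → Cl₂ + 2e⁻, so n(Cl₂) = 3.096 / 2 = 1.548 mol
V = 1.548 × 24.0 = 37.15 L
= 37200 cm³

37200 cm³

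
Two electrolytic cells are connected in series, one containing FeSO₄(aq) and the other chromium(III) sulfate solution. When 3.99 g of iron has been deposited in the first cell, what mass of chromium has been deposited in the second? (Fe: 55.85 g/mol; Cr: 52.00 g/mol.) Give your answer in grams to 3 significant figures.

2.48 g

n(Fe) = 3.99 / 55.85 = 0.07144 mol
Fe²⁺ + 2e⁻ → Fe, so n(e⁻) = 2 × 0.07144 = 0.1429 mol
Same current for the same time ⇒ same n(e⁻) = 0.1429 mol in both cells.
Cr³⁺ + 3e⁻ → Cr, so n(Cr) = 0.1429 / 3 = 0.04763 mol
m(Cr) = 0.04763 × 52.00 = 2.48 g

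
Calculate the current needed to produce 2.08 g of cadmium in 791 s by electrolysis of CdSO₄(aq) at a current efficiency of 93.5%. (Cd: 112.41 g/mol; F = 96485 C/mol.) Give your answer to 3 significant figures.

4.83 A

n(Cd) = 2.08 / 112.41 = 0.01850 mol
Cd²⁺ + 2e⁻ → Cd, so n(e⁻) = 2 × 0.01850 = 0.03700 mol
Q = 0.03700 × 96485 / 0.935 = 3818 C
I = Q / t = 3818 / 791 s = 4.83 A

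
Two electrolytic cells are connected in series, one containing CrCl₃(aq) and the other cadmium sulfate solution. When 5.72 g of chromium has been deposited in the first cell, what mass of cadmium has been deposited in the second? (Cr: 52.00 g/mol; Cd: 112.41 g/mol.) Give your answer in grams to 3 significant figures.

18.5 g

n(Cr) = 5.72 / 52.00 = 0.1100 mol
Cr³⁺ + 3e⁻ → Cr, so n(e⁻) = 3 × 0.1100 = 0.3300 mol
In series, the same 0.3300 mol of electrons flows through the second cell.
Cd²⁺ + 2e⁻ → Cd, so n(Cd) = 0.3300 / 2 = 0.1650 mol
m(Cd) = 0.1650 × 112.41 = 18.5 g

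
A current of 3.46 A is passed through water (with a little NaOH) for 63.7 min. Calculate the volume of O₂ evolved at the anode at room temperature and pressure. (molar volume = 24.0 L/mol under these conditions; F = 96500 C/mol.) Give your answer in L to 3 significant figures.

Q = It = 3.46 × 3822 = 13220 C
Moles of electrons = 13220 / 96500 = 0.1370 mol
2H₂O → O₂ + 4H⁺ + 4e⁻, so n(O₂) = 0.1370 / 4 = 0.03425 mol
V = 0.03425 × 24.0 = 0.8220 L

0.822 L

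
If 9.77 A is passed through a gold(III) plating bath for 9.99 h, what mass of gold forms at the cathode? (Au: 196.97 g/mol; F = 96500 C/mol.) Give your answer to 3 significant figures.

239 g

Charge passed = 9.77 × 35964 = 3.514×10^5 C
n(e⁻) = Q/F = 3.514×10^5/96500 = 3.641 mol
Au³⁺ + 3e⁻ → Au, so n(Au) = 3.641 / 3 = 1.214 mol
m = 1.214 × 196.97 = 239 g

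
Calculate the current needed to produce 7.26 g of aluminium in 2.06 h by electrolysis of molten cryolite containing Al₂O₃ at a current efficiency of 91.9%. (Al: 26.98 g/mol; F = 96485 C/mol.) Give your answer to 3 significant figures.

11.4 A

n(Al) = 7.26 / 26.98 = 0.2691 mol
Al³⁺ + 3e⁻ → Al, so n(e⁻) = 3 × 0.2691 = 0.8073 mol
Q = 0.8073 × 96485 / 0.919 = 84760 C
I = Q / t = 84760 / 7416 s = 11.4 A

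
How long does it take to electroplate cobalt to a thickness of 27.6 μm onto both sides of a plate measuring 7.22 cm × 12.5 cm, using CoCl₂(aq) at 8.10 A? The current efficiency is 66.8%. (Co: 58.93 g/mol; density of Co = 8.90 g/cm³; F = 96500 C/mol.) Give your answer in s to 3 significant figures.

2680 s

Plated area = 2 × 7.22 × 12.5 = 180.5 cm²
Volume = 180.5 × 27.6×10⁻⁴ cm = 0.4982 cm³
m(Co) = 0.4982 × 8.90 = 4.434 g
n(Co) = 4.434 / 58.93 = 0.07524 mol; n(e⁻) = 2 × 0.07524 = 0.1505 mol
Q = 0.1505 × 96500 / 0.668 = 21740 C
t = 21740 / 8.10 = 2684 s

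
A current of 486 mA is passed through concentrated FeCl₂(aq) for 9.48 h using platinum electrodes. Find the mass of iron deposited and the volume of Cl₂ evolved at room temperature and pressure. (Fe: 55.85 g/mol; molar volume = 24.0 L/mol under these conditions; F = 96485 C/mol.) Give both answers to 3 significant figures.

4.80 g Fe; 2.06 L Cl₂

Q = 0.486 × 34128 = 16590 C; n(e⁻) = 16590 / 96485 = 0.1719 mol
Cathode: Fe²⁺ + 2e⁻ → Fe → n(Fe) = 0.1719/2 = 0.08595 mol → 4.80 g
Anode: 2Cl⁻ → Cl₂ + 2e⁻ → n(Cl₂) = 0.1719/2 = 0.08595 mol → 2.06 L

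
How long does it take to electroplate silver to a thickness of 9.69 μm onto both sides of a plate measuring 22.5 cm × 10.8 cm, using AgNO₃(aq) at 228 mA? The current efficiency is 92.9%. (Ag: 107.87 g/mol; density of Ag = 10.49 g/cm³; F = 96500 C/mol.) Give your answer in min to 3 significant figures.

348 min

Plated area = 2 × 22.5 × 10.8 = 486.0 cm²
Volume = 486.0 × 9.69×10⁻⁴ cm = 0.4709 cm³
m(Ag) = 0.4709 × 10.49 = 4.940 g
n(Ag) = 4.940 / 107.87 = 0.04580 mol; n(e⁻) = 0.04580 mol
Q = 0.04580 × 96500 / 0.929 = 4757 C
t = 4757 / 0.228 = 20860 s = 348 min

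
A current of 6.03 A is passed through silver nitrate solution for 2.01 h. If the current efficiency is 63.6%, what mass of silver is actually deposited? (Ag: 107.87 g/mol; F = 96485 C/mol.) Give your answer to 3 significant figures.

31.0 g

Q = 6.03 × 7236 = 43630 C
n(e⁻) = 43630 / 96485 = 0.4522 mol
Ag⁺ + e⁻ → Ag, so theoretical m(Ag) = 0.4522 × 107.87 = 48.78 g
Actual mass = 63.6% × 48.78 = 31.0 g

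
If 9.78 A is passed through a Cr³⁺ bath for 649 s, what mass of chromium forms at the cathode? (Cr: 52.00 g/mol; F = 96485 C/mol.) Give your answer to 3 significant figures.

1.14 g

Charge passed = 9.78 × 649 = 6347 C
n(e⁻) = Q/F = 6347/96485 = 0.06578 mol
Cr³⁺ + 3e⁻ → Cr, so n(Cr) = 0.06578 / 3 = 0.02193 mol
m = 0.02193 × 52.00 = 1.14 g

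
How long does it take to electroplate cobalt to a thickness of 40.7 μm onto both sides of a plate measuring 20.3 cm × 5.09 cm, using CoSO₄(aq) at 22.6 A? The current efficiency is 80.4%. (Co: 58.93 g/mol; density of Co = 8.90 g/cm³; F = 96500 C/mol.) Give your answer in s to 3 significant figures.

Plated area = 2 × 20.3 × 5.09 = 206.7 cm²
Volume = 206.7 × 40.7×10⁻⁴ cm = 0.8413 cm³
m(Co) = 0.8413 × 8.90 = 7.488 g
n(Co) = 7.488 / 58.93 = 0.1271 mol; n(e⁻) = 2 × 0.1271 = 0.2542 mol
Q = 0.2542 × 96500 / 0.804 = 30510 C
t = 30510 / 22.6 = 1350 s

1350 s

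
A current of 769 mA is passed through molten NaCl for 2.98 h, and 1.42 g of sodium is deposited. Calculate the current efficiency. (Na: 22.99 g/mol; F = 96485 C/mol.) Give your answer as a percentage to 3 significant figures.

72.2%

Q = 0.769 × 10728 = 8250 C
n(e⁻) = 8250 / 96485 = 0.08551 mol
Na⁺ + e⁻ → Na, so theoretical n(Na) = 0.08551 mol → 1.966 g
Efficiency = 1.42 / 1.966 = 0.7223 = 72.2%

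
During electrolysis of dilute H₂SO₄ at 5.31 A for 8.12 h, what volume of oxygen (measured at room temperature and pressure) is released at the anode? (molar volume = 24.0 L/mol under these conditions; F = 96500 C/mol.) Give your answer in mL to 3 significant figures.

9650 mL

Charge passed = 5.31 × 29232 = 1.552×10^5 C
Moles of electrons = 1.552×10^5 / 96500 = 1.608 mol
2H₂O → O₂ + 4H⁺ + 4e⁻, so n(O₂) = 1.608 / 4 = 0.4020 mol
V = 0.4020 × 24.0 = 9.648 L
= 9650 mL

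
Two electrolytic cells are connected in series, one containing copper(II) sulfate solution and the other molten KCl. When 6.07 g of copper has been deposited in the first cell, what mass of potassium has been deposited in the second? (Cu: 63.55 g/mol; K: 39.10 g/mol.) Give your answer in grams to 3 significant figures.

7.47 g

n(Cu) = 6.07 / 63.55 = 0.09552 mol
Cu²⁺ + 2e⁻ → Cu, so n(e⁻) = 2 × 0.09552 = 0.1910 mol
Since the cells are in series, n(e⁻) in the K cell is also 0.1910 mol.
K⁺ + e⁻ → K, so n(K) = 0.1910 mol
m(K) = 0.1910 × 39.10 = 7.47 g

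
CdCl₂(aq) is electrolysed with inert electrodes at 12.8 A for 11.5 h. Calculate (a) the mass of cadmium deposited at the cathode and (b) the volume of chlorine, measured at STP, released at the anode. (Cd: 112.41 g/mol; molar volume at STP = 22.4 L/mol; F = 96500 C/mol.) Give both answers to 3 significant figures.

Q = 12.8 × 41400 = 5.299×10^5 C; n(e⁻) = 5.299×10^5 / 96500 = 5.491 mol
Cathode: Cd²⁺ + 2e⁻ → Cd → n(Cd) = 5.491/2 = 2.746 mol → 309 g
Anode: 2Cl⁻ → Cl₂ + 2e⁻ → n(Cl₂) = 5.491/2 = 2.746 mol → 61.5 L

309 g Cd; 61.5 L Cl₂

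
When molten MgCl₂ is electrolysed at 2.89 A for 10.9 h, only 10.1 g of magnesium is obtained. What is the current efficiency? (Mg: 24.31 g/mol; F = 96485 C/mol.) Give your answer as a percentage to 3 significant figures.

70.7%

Q = 2.89 × 39240 = 1.134×10^5 C
n(e⁻) = 1.134×10^5 / 96485 = 1.175 mol
Mg²⁺ + 2e⁻ → Mg, so theoretical n(Mg) = 0.5875 mol → 14.28 g
Efficiency = 10.1 / 14.28 = 0.7073 = 70.7%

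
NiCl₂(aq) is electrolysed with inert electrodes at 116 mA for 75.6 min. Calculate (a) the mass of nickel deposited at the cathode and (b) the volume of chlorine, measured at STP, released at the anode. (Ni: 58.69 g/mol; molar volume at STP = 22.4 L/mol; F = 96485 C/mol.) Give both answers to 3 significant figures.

Q = 0.116 × 4536 = 526.2 C; n(e⁻) = 526.2 / 96485 = 0.005454 mol
Cathode: Ni²⁺ + 2e⁻ → Ni → n(Ni) = 0.005454/2 = 0.002727 mol → 0.160 g
Anode: 2Cl⁻ → Cl₂ + 2e⁻ → n(Cl₂) = 0.005454/2 = 0.002727 mol → 0.0611 L

0.160 g Ni; 0.0611 L Cl₂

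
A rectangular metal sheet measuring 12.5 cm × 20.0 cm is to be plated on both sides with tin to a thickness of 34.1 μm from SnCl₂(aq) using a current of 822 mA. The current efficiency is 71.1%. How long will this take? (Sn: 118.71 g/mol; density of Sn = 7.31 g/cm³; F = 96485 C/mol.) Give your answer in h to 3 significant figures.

Plated area = 2 × 12.5 × 20.0 = 500.0 cm²
Volume = 500.0 × 34.1×10⁻⁴ cm = 1.705 cm³
m(Sn) = 1.705 × 7.31 = 12.46 g
n(Sn) = 12.46 / 118.71 = 0.1050 mol; n(e⁻) = 2 × 0.1050 = 0.2100 mol
Q = 0.2100 × 96485 / 0.711 = 28500 C
t = 28500 / 0.822 = 34670 s = 9.63 h

9.63 h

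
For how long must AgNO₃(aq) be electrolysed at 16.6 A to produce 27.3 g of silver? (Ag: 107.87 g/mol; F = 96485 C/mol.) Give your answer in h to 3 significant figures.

0.409 h

n(Ag) = 27.3 / 107.87 = 0.2531 mol
Ag⁺ + e⁻ → Ag, so n(e⁻) = 0.2531 mol
Q = 0.2531 × 96485 = 24420 C
t = Q / I = 24420 / 16.6 = 1471 s = 0.409 h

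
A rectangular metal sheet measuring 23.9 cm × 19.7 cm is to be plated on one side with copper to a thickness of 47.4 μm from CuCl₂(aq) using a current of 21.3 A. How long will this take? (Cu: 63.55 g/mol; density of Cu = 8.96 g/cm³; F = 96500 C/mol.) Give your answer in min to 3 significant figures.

Plated area = 23.9 × 19.7 = 470.8 cm²
Volume = 470.8 × 47.4×10⁻⁴ cm = 2.232 cm³
m(Cu) = 2.232 × 8.96 = 20.00 g
n(Cu) = 20.00 / 63.55 = 0.3147 mol; n(e⁻) = 2 × 0.3147 = 0.6294 mol
Q = 0.6294 × 96500 = 60740 C
t = 60740 / 21.3 = 2852 s = 47.5 min

47.5 min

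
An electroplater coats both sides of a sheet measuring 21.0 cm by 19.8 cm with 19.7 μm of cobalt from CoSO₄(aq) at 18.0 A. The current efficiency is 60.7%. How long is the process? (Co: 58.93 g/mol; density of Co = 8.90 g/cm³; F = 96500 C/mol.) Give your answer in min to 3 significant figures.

Plated area = 2 × 21.0 × 19.8 = 831.6 cm²
Volume = 831.6 × 19.7×10⁻⁴ cm = 1.638 cm³
m(Co) = 1.638 × 8.90 = 14.58 g
n(Co) = 14.58 / 58.93 = 0.2474 mol; n(e⁻) = 2 × 0.2474 = 0.4948 mol
Q = 0.4948 × 96500 / 0.607 = 78660 C
t = 78660 / 18.0 = 4370 s = 72.8 min

72.8 min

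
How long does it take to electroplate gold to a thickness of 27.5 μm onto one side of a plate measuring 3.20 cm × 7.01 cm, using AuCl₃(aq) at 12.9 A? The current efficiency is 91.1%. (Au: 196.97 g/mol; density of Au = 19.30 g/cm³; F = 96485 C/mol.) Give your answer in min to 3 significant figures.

2.48 min

Plated area = 3.20 × 7.01 = 22.43 cm²
Volume = 22.43 × 27.5×10⁻⁴ cm = 0.06168 cm³
m(Au) = 0.06168 × 19.30 = 1.190 g
n(Au) = 1.190 / 196.97 = 0.006042 mol; n(e⁻) = 3 × 0.006042 = 0.01813 mol
Q = 0.01813 × 96485 / 0.911 = 1920 C
t = 1920 / 12.9 = 148.8 s = 2.48 min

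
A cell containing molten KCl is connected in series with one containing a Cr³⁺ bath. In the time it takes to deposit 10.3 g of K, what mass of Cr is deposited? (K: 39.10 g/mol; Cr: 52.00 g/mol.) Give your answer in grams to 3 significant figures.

4.57 g

n(K) = 10.3 / 39.10 = 0.2634 mol
K⁺ + e⁻ → K, so n(e⁻) = 0.2634 mol
In series, the same 0.2634 mol of electrons flows through the second cell.
Cr³⁺ + 3e⁻ → Cr, so n(Cr) = 0.2634 / 3 = 0.08780 mol
m(Cr) = 0.08780 × 52.00 = 4.57 g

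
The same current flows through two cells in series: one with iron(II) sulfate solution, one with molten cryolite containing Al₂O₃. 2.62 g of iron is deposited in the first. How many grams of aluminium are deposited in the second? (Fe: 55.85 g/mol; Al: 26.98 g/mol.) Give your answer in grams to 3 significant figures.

n(Fe) = 2.62 / 55.85 = 0.04691 mol
Fe²⁺ + 2e⁻ → Fe, so n(e⁻) = 2 × 0.04691 = 0.09382 mol
In series, the same 0.09382 mol of electrons flows through the second cell.
Al³⁺ + 3e⁻ → Al, so n(Al) = 0.09382 / 3 = 0.03127 mol
m(Al) = 0.03127 × 26.98 = 0.844 g

0.844 g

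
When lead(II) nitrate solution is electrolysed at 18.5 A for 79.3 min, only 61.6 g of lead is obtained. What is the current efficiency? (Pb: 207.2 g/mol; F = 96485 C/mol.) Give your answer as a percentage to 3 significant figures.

65.2%

Q = 18.5 × 4758 = 88020 C
n(e⁻) = 88020 / 96485 = 0.9123 mol
Pb²⁺ + 2e⁻ → Pb, so theoretical n(Pb) = 0.4562 mol → 94.52 g
Efficiency = 61.6 / 94.52 = 0.6517 = 65.2%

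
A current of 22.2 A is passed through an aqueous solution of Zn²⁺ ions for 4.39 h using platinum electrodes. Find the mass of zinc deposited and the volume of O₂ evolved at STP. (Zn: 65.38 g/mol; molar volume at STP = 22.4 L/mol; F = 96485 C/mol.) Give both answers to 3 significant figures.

Q = 22.2 × 15804 = 3.508×10^5 C; n(e⁻) = 3.508×10^5 / 96485 = 3.636 mol
Cathode: Zn²⁺ + 2e⁻ → Zn → n(Zn) = 3.636/2 = 1.818 mol → 119 g
Anode: 2H₂O → O₂ + 4H⁺ + 4e⁻ → n(O₂) = 3.636/4 = 0.9090 mol → 20.4 L

119 g Zn; 20.4 L O₂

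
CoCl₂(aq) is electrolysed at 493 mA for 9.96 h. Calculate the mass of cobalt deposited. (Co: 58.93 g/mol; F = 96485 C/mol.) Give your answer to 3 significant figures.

5.40 g

Q = It = 0.493 × 35856 = 17680 C
Moles of electrons = 17680 / 96485 = 0.1832 mol
Co²⁺ + 2e⁻ → Co, so n(Co) = 0.1832 / 2 = 0.09160 mol
m = 0.09160 × 58.93 = 5.40 g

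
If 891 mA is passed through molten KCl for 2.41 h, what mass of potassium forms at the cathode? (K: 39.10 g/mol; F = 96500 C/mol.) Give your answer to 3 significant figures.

Q = 0.891 A × 8676 s = 7730 C
Moles of electrons = 7730 / 96500 = 0.08010 mol
K⁺ + e⁻ → K, so n(K) = 0.08010 mol
m = 0.08010 × 39.10 = 3.13 g

3.13 g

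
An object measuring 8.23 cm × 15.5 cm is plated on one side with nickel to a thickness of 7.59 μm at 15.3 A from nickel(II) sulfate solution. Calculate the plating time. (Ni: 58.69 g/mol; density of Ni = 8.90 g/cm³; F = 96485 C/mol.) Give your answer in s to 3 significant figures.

Plated area = 8.23 × 15.5 = 127.6 cm²
Volume = 127.6 × 7.59×10⁻⁴ cm = 0.09685 cm³
m(Ni) = 0.09685 × 8.90 = 0.8620 g
n(Ni) = 0.8620 / 58.69 = 0.01469 mol; n(e⁻) = 2 × 0.01469 = 0.02938 mol
Q = 0.02938 × 96485 = 2835 C
t = 2835 / 15.3 = 185.3 s

185 s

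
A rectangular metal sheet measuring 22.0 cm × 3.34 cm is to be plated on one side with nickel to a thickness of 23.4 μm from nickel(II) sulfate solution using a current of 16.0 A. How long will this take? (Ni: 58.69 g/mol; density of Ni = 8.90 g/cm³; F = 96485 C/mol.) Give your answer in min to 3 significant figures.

5.24 min

Plated area = 22.0 × 3.34 = 73.48 cm²
Volume = 73.48 × 23.4×10⁻⁴ cm = 0.1719 cm³
m(Ni) = 0.1719 × 8.90 = 1.530 g
n(Ni) = 1.530 / 58.69 = 0.02607 mol; n(e⁻) = 2 × 0.02607 = 0.05214 mol
Q = 0.05214 × 96485 = 5031 C
t = 5031 / 16.0 = 314.4 s = 5.24 min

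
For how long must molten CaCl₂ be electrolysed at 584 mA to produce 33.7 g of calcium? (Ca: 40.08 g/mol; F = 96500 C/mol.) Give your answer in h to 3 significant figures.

77.2 h

n(Ca) = 33.7 / 40.08 = 0.8408 mol
Ca²⁺ + 2e⁻ → Ca, so n(e⁻) = 2 × 0.8408 = 1.682 mol
Q = 1.682 × 96500 = 1.623×10^5 C
t = Q / I = 1.623×10^5 / 0.584 = 2.779×10^5 s = 77.2 h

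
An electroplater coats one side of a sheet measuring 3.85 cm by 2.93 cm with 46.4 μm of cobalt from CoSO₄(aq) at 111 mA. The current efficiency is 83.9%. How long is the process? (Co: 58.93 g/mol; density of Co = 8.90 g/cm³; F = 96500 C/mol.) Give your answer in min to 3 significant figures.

Plated area = 3.85 × 2.93 = 11.28 cm²
Volume = 11.28 × 46.4×10⁻⁴ cm = 0.05234 cm³
m(Co) = 0.05234 × 8.90 = 0.4658 g
n(Co) = 0.4658 / 58.93 = 0.007904 mol; n(e⁻) = 2 × 0.007904 = 0.01581 mol
Q = 0.01581 × 96500 / 0.839 = 1818 C
t = 1818 / 0.111 = 16380 s = 273 min

273 min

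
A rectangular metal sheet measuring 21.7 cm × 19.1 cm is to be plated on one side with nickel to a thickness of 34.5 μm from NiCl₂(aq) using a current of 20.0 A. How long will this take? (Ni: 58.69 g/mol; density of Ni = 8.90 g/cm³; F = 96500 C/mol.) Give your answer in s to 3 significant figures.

Plated area = 21.7 × 19.1 = 414.5 cm²
Volume = 414.5 × 34.5×10⁻⁴ cm = 1.430 cm³
m(Ni) = 1.430 × 8.90 = 12.73 g
n(Ni) = 12.73 / 58.69 = 0.2169 mol; n(e⁻) = 2 × 0.2169 = 0.4338 mol
Q = 0.4338 × 96500 = 41860 C
t = 41860 / 20.0 = 2093 s

2090 s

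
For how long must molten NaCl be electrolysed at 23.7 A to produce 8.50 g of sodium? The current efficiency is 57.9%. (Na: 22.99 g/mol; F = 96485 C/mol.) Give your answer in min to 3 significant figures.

n(Na) = 8.50 / 22.99 = 0.3697 mol
Na⁺ + e⁻ → Na, so n(e⁻) = 0.3697 mol
Q = 0.3697 × 96485 / 0.579 = 61610 C
t = Q / I = 61610 / 23.7 = 2600 s = 43.3 min

43.3 min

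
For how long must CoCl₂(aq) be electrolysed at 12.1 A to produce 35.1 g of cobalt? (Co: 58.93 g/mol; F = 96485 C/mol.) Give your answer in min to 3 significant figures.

n(Co) = 35.1 / 58.93 = 0.5956 mol
Co²⁺ + 2e⁻ → Co, so n(e⁻) = 2 × 0.5956 = 1.191 mol
Q = 1.191 × 96485 = 1.149×10^5 C
t = Q / I = 1.149×10^5 / 12.1 = 9496 s = 158 min

158 min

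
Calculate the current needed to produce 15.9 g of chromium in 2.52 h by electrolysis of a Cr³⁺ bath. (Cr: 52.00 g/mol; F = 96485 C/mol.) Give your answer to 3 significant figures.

n(Cr) = 15.9 / 52.00 = 0.3058 mol
Cr³⁺ + 3e⁻ → Cr, so n(e⁻) = 3 × 0.3058 = 0.9174 mol
Q = 0.9174 × 96485 = 88520 C
I = Q / t = 88520 / 9072 s = 9.76 A

9.76 A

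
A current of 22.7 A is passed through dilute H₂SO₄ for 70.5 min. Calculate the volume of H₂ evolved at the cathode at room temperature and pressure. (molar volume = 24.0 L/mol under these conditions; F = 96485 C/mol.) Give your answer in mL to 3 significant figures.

11900 mL

Q = 22.7 A × 4230 s = 96020 C
n(e⁻) = Q/F = 96020/96485 = 0.9952 mol
2H⁺ + 2e⁻ → H₂, so n(H₂) = 0.9952 / 2 = 0.4976 mol
V = 0.4976 × 24.0 = 11.94 L
= 11900 mL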